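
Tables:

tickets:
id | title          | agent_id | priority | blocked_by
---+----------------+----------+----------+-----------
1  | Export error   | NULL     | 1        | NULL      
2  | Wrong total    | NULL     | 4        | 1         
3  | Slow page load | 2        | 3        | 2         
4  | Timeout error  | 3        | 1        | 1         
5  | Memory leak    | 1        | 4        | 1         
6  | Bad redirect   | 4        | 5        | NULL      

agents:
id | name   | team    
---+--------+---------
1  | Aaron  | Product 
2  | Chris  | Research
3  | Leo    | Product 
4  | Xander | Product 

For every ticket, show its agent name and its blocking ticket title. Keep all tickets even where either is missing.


Two LEFT JOINs from the same base table tickets: one to agents via agent_id, one to tickets itself via blocked_by. Both are LEFT so every ticket is preserved.
Match against agents:
  - ticket 1 (Export error): agent_id=NULL, no match -> kept with NULL
  - ticket 2 (Wrong total): agent_id=NULL, no match -> kept with NULL
  - ticket 3 (Slow page load): agent_id=2 -> matches Chris
  - ticket 4 (Timeout error): agent_id=3 -> matches Leo
  - ticket 5 (Memory leak): agent_id=1 -> matches Aaron
  - ticket 6 (Bad redirect): agent_id=4 -> matches Xander
Match against tickets (self):
  - ticket 1 (Export error): blocked_by=NULL -> NULL
  - ticket 2 (Wrong total): blocked_by=1 -> Export error
  - ticket 3 (Slow page load): blocked_by=2 -> Wrong total
  - ticket 4 (Timeout error): blocked_by=1 -> Export error
  - ticket 5 (Memory leak): blocked_by=1 -> Export error
  - ticket 6 (Bad redirect): blocked_by=NULL -> NULL

SQL:
SELECT a.title, b.name AS agent, c.title AS blocked_by
FROM tickets a
LEFT JOIN agents b ON a.agent_id = b.id
LEFT JOIN tickets c ON a.blocked_by = c.id

Result:
title          | agent  | blocked_by  
---------------+--------+-------------
Export error   | NULL   | NULL        
Wrong total    | NULL   | Export error
Slow page load | Chris  | Wrong total 
Timeout error  | Leo    | Export error
Memory leak    | Aaron  | Export error
Bad redirect   | Xander | NULL        


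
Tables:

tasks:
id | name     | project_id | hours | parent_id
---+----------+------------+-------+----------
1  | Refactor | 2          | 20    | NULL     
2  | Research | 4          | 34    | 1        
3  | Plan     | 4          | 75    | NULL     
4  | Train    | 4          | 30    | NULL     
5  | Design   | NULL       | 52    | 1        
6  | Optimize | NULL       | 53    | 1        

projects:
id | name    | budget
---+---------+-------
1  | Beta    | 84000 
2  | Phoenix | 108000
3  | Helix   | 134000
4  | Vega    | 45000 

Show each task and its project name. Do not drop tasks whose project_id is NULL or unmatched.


LEFT JOIN keeps every row from tasks (the left table); where project_id has no match in projects, the project columns become NULL. Walk through each task:
  - task 1 (Refactor): project_id=2 -> matches Phoenix
  - task 2 (Research): project_id=4 -> matches Vega
  - task 3 (Plan): project_id=4 -> matches Vega
  - task 4 (Train): project_id=4 -> matches Vega
  - task 5 (Design): project_id=NULL, no match -> kept with NULL
  - task 6 (Optimize): project_id=NULL, no match -> kept with NULL
All 6 rows appear; 2 have NULL project.

SQL:
SELECT a.name, b.name AS project
FROM tasks a
LEFT JOIN projects b ON a.project_id = b.id

Result:
name     | project
---------+--------
Refactor | Phoenix
Research | Vega   
Plan     | Vega   
Train    | Vega   
Design   | NULL   
Optimize | NULL   


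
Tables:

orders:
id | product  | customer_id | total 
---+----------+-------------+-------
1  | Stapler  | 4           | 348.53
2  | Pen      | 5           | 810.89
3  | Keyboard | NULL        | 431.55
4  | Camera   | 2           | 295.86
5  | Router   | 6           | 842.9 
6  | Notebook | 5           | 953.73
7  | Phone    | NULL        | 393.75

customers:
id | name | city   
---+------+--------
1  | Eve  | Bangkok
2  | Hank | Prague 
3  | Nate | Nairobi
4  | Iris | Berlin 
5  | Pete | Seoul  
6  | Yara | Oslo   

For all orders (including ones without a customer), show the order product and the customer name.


LEFT JOIN keeps every row from orders (the left table); where customer_id has no match in customers, the customer columns become NULL. Walk through each order:
  - order 1 (Stapler): customer_id=4 -> matches Iris
  - order 2 (Pen): customer_id=5 -> matches Pete
  - order 3 (Keyboard): customer_id=NULL, no match -> kept with NULL
  - order 4 (Camera): customer_id=2 -> matches Hank
  - order 5 (Router): customer_id=6 -> matches Yara
  - order 6 (Notebook): customer_id=5 -> matches Pete
  - order 7 (Phone): customer_id=NULL, no match -> kept with NULL
All 7 rows appear; 2 have NULL customer.

SQL:
SELECT a.product, b.name AS customer
FROM orders a
LEFT JOIN customers b ON a.customer_id = b.id

Result:
product  | customer
---------+---------
Stapler  | Iris    
Pen      | Pete    
Keyboard | NULL    
Camera   | Hank    
Router   | Yara    
Notebook | Pete    
Phone    | NULL    


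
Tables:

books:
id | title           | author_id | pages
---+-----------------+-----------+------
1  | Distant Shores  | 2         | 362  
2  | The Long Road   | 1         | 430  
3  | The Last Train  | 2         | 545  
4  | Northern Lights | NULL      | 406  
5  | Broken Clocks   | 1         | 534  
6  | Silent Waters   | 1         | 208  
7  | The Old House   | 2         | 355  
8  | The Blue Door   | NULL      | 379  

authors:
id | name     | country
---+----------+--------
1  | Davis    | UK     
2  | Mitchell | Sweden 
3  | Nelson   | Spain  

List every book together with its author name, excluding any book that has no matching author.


INNER JOIN keeps only books rows whose author_id matches an id in authors. Walk through each book:
  - book 1 (Distant Shores): author_id=2 -> matches Mitchell
  - book 2 (The Long Road): author_id=1 -> matches Davis
  - book 3 (The Last Train): author_id=2 -> matches Mitchell
  - book 4 (Northern Lights): author_id=NULL, no match -> dropped
  - book 5 (Broken Clocks): author_id=1 -> matches Davis
  - book 6 (Silent Waters): author_id=1 -> matches Davis
  - book 7 (The Old House): author_id=2 -> matches Mitchell
  - book 8 (The Blue Door): author_id=NULL, no match -> dropped
So 2 of 8 rows are dropped.

SQL:
SELECT a.title, b.name AS author
FROM books a
INNER JOIN authors b ON a.author_id = b.id

Result:
title          | author  
---------------+---------
Distant Shores | Mitchell
The Long Road  | Davis   
The Last Train | Mitchell
Broken Clocks  | Davis   
Silent Waters  | Davis   
The Old House  | Mitchell


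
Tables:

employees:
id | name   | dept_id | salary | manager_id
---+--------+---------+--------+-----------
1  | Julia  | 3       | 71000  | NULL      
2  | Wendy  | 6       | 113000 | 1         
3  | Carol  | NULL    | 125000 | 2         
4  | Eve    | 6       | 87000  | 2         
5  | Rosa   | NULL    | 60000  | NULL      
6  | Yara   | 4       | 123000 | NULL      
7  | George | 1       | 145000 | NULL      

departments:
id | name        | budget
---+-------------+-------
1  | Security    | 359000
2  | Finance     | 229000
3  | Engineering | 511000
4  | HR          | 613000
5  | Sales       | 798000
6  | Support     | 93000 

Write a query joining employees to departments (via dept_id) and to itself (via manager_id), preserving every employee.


Two LEFT JOINs from the same base table employees: one to departments via dept_id, one to employees itself via manager_id. Both are LEFT so every employee is preserved.
Match against departments:
  - employee 1 (Julia): dept_id=3 -> matches Engineering
  - employee 2 (Wendy): dept_id=6 -> matches Support
  - employee 3 (Carol): dept_id=NULL, no match -> kept with NULL
  - employee 4 (Eve): dept_id=6 -> matches Support
  - employee 5 (Rosa): dept_id=NULL, no match -> kept with NULL
  - employee 6 (Yara): dept_id=4 -> matches HR
  - employee 7 (George): dept_id=1 -> matches Security
Match against employees (self):
  - employee 1 (Julia): manager_id=NULL -> NULL
  - employee 2 (Wendy): manager_id=1 -> Julia
  - employee 3 (Carol): manager_id=2 -> Wendy
  - employee 4 (Eve): manager_id=2 -> Wendy
  - employee 5 (Rosa): manager_id=NULL -> NULL
  - employee 6 (Yara): manager_id=NULL -> NULL
  - employee 7 (George): manager_id=NULL -> NULL

SQL:
SELECT a.name, b.name AS department, c.name AS manager
FROM employees a
LEFT JOIN departments b ON a.dept_id = b.id
LEFT JOIN employees c ON a.manager_id = c.id

Result:
name   | department  | manager
-------+-------------+--------
Julia  | Engineering | NULL   
Wendy  | Support     | Julia  
Carol  | NULL        | Wendy  
Eve    | Support     | Wendy  
Rosa   | NULL        | NULL   
Yara   | HR          | NULL   
George | Security    | NULL   


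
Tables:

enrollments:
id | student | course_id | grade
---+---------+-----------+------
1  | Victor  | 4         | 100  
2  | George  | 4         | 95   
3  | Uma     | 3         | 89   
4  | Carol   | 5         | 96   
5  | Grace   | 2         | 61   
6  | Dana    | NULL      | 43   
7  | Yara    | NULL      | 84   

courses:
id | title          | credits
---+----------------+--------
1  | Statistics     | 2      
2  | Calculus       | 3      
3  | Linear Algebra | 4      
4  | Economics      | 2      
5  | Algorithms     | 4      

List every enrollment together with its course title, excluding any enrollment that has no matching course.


INNER JOIN keeps only enrollments rows whose course_id matches an id in courses. Walk through each enrollment:
  - enrollment 1 (Victor): course_id=4 -> matches Economics
  - enrollment 2 (George): course_id=4 -> matches Economics
  - enrollment 3 (Uma): course_id=3 -> matches Linear Algebra
  - enrollment 4 (Carol): course_id=5 -> matches Algorithms
  - enrollment 5 (Grace): course_id=2 -> matches Calculus
  - enrollment 6 (Dana): course_id=NULL, no match -> dropped
  - enrollment 7 (Yara): course_id=NULL, no match -> dropped
So 2 of 7 rows are dropped.

SQL:
SELECT a.student, b.title AS course
FROM enrollments a
INNER JOIN courses b ON a.course_id = b.id

Result:
student | course        
--------+---------------
Victor  | Economics     
George  | Economics     
Uma     | Linear Algebra
Carol   | Algorithms    
Grace   | Calculus      


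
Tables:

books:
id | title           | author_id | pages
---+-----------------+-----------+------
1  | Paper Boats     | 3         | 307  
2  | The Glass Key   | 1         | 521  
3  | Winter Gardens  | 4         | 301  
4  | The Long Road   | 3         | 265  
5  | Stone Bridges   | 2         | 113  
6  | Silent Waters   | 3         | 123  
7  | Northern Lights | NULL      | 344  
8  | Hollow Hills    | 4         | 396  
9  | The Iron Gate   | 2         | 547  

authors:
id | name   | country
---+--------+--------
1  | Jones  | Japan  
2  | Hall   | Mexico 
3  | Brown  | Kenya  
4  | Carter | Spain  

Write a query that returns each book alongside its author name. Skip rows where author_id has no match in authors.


INNER JOIN keeps only books rows whose author_id matches an id in authors. Walk through each book:
  - book 1 (Paper Boats): author_id=3 -> matches Brown
  - book 2 (The Glass Key): author_id=1 -> matches Jones
  - book 3 (Winter Gardens): author_id=4 -> matches Carter
  - book 4 (The Long Road): author_id=3 -> matches Brown
  - book 5 (Stone Bridges): author_id=2 -> matches Hall
  - book 6 (Silent Waters): author_id=3 -> matches Brown
  - book 7 (Northern Lights): author_id=NULL, no match -> dropped
  - book 8 (Hollow Hills): author_id=4 -> matches Carter
  - book 9 (The Iron Gate): author_id=2 -> matches Hall
So 1 of 9 rows is dropped.

SQL:
SELECT a.title, b.name AS author
FROM books a
INNER JOIN authors b ON a.author_id = b.id

Result:
title          | author
---------------+-------
Paper Boats    | Brown 
The Glass Key  | Jones 
Winter Gardens | Carter
The Long Road  | Brown 
Stone Bridges  | Hall  
Silent Waters  | Brown 
Hollow Hills   | Carter
The Iron Gate  | Hall  


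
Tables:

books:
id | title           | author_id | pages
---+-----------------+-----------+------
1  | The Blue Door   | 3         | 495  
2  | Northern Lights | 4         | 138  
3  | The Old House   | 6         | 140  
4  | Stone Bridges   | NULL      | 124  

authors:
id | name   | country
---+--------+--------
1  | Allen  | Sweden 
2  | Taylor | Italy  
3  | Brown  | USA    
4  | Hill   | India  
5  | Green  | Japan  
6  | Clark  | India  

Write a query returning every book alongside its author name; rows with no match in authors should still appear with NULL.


LEFT JOIN keeps every row from books (the left table); where author_id has no match in authors, the author columns become NULL. Walk through each book:
  - book 1 (The Blue Door): author_id=3 -> matches Brown
  - book 2 (Northern Lights): author_id=4 -> matches Hill
  - book 3 (The Old House): author_id=6 -> matches Clark
  - book 4 (Stone Bridges): author_id=NULL, no match -> kept with NULL
All 4 rows appear; 1 has NULL author.

SQL:
SELECT a.title, b.name AS author
FROM books a
LEFT JOIN authors b ON a.author_id = b.id

Result:
title           | author
----------------+-------
The Blue Door   | Brown 
Northern Lights | Hill  
The Old House   | Clark 
Stone Bridges   | NULL  


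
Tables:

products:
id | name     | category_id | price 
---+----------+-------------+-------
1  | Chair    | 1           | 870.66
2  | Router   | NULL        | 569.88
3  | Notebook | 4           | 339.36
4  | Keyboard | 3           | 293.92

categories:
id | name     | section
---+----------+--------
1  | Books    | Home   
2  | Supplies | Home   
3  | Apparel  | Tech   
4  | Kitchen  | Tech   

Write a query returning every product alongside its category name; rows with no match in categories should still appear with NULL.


LEFT JOIN keeps every row from products (the left table); where category_id has no match in categories, the category columns become NULL. Walk through each product:
  - product 1 (Chair): category_id=1 -> matches Books
  - product 2 (Router): category_id=NULL, no match -> kept with NULL
  - product 3 (Notebook): category_id=4 -> matches Kitchen
  - product 4 (Keyboard): category_id=3 -> matches Apparel
All 4 rows appear; 1 has NULL category.

SQL:
SELECT a.name, b.name AS category
FROM products a
LEFT JOIN categories b ON a.category_id = b.id

Result:
name     | category
---------+---------
Chair    | Books   
Router   | NULL    
Notebook | Kitchen 
Keyboard | Apparel 


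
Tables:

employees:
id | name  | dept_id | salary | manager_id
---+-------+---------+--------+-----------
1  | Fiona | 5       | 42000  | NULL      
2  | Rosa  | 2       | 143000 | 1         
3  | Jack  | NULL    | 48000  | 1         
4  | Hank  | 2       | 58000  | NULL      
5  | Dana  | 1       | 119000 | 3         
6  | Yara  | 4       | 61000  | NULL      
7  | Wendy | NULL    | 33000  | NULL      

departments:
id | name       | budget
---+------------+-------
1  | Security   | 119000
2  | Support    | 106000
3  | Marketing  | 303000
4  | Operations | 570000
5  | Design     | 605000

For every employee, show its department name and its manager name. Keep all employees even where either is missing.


Two LEFT JOINs from the same base table employees: one to departments via dept_id, one to employees itself via manager_id. Both are LEFT so every employee is preserved.
Match against departments:
  - employee 1 (Fiona): dept_id=5 -> matches Design
  - employee 2 (Rosa): dept_id=2 -> matches Support
  - employee 3 (Jack): dept_id=NULL, no match -> kept with NULL
  - employee 4 (Hank): dept_id=2 -> matches Support
  - employee 5 (Dana): dept_id=1 -> matches Security
  - employee 6 (Yara): dept_id=4 -> matches Operations
  - employee 7 (Wendy): dept_id=NULL, no match -> kept with NULL
Match against employees (self):
  - employee 1 (Fiona): manager_id=NULL -> NULL
  - employee 2 (Rosa): manager_id=1 -> Fiona
  - employee 3 (Jack): manager_id=1 -> Fiona
  - employee 4 (Hank): manager_id=NULL -> NULL
  - employee 5 (Dana): manager_id=3 -> Jack
  - employee 6 (Yara): manager_id=NULL -> NULL
  - employee 7 (Wendy): manager_id=NULL -> NULL

SQL:
SELECT a.name, b.name AS department, c.name AS manager
FROM employees a
LEFT JOIN departments b ON a.dept_id = b.id
LEFT JOIN employees c ON a.manager_id = c.id

Result:
name  | department | manager
------+------------+--------
Fiona | Design     | NULL   
Rosa  | Support    | Fiona  
Jack  | NULL       | Fiona  
Hank  | Support    | NULL   
Dana  | Security   | Jack   
Yara  | Operations | NULL   
Wendy | NULL       | NULL   


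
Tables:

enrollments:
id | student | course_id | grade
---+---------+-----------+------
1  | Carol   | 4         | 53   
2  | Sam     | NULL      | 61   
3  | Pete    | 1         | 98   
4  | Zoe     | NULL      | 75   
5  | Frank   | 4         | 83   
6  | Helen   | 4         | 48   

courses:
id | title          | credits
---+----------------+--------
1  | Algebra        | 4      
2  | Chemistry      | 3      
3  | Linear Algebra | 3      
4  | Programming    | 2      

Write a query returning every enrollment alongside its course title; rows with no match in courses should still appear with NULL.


LEFT JOIN keeps every row from enrollments (the left table); where course_id has no match in courses, the course columns become NULL. Walk through each enrollment:
  - enrollment 1 (Carol): course_id=4 -> matches Programming
  - enrollment 2 (Sam): course_id=NULL, no match -> kept with NULL
  - enrollment 3 (Pete): course_id=1 -> matches Algebra
  - enrollment 4 (Zoe): course_id=NULL, no match -> kept with NULL
  - enrollment 5 (Frank): course_id=4 -> matches Programming
  - enrollment 6 (Helen): course_id=4 -> matches Programming
All 6 rows appear; 2 have NULL course.

SQL:
SELECT a.student, b.title AS course
FROM enrollments a
LEFT JOIN courses b ON a.course_id = b.id

Result:
student | course     
--------+------------
Carol   | Programming
Sam     | NULL       
Pete    | Algebra    
Zoe     | NULL       
Frank   | Programming
Helen   | Programming


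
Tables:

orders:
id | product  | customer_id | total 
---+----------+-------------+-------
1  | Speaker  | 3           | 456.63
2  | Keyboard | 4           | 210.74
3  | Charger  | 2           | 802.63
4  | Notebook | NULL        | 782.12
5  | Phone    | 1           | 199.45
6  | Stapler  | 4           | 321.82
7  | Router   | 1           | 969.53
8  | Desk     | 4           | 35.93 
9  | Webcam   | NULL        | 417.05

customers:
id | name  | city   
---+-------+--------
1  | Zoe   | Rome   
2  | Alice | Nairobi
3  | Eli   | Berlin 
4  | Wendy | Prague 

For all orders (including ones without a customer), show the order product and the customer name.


LEFT JOIN keeps every row from orders (the left table); where customer_id has no match in customers, the customer columns become NULL. Walk through each order:
  - order 1 (Speaker): customer_id=3 -> matches Eli
  - order 2 (Keyboard): customer_id=4 -> matches Wendy
  - order 3 (Charger): customer_id=2 -> matches Alice
  - order 4 (Notebook): customer_id=NULL, no match -> kept with NULL
  - order 5 (Phone): customer_id=1 -> matches Zoe
  - order 6 (Stapler): customer_id=4 -> matches Wendy
  - order 7 (Router): customer_id=1 -> matches Zoe
  - order 8 (Desk): customer_id=4 -> matches Wendy
  - order 9 (Webcam): customer_id=NULL, no match -> kept with NULL
All 9 rows appear; 2 have NULL customer.

SQL:
SELECT a.product, b.name AS customer
FROM orders a
LEFT JOIN customers b ON a.customer_id = b.id

Result:
product  | customer
---------+---------
Speaker  | Eli     
Keyboard | Wendy   
Charger  | Alice   
Notebook | NULL    
Phone    | Zoe     
Stapler  | Wendy   
Router   | Zoe     
Desk     | Wendy   
Webcam   | NULL    


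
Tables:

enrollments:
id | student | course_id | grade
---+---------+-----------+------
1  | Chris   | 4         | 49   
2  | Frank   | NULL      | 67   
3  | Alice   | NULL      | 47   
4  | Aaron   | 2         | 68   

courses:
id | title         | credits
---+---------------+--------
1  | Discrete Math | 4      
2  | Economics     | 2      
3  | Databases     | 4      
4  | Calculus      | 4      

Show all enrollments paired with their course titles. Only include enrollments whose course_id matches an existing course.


INNER JOIN keeps only enrollments rows whose course_id matches an id in courses. Walk through each enrollment:
  - enrollment 1 (Chris): course_id=4 -> matches Calculus
  - enrollment 2 (Frank): course_id=NULL, no match -> dropped
  - enrollment 3 (Alice): course_id=NULL, no match -> dropped
  - enrollment 4 (Aaron): course_id=2 -> matches Economics
So 2 of 4 rows are dropped.

SQL:
SELECT a.student, b.title AS course
FROM enrollments a
INNER JOIN courses b ON a.course_id = b.id

Result:
student | course   
--------+----------
Chris   | Calculus 
Aaron   | Economics


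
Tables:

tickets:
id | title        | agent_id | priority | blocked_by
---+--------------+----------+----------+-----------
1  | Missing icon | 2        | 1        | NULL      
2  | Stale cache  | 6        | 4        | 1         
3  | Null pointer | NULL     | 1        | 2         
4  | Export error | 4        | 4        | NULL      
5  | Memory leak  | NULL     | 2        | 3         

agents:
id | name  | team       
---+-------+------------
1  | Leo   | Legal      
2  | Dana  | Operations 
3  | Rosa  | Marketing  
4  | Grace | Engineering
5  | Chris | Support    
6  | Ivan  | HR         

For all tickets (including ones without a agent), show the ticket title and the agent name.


LEFT JOIN keeps every row from tickets (the left table); where agent_id has no match in agents, the agent columns become NULL. Walk through each ticket:
  - ticket 1 (Missing icon): agent_id=2 -> matches Dana
  - ticket 2 (Stale cache): agent_id=6 -> matches Ivan
  - ticket 3 (Null pointer): agent_id=NULL, no match -> kept with NULL
  - ticket 4 (Export error): agent_id=4 -> matches Grace
  - ticket 5 (Memory leak): agent_id=NULL, no match -> kept with NULL
All 5 rows appear; 2 have NULL agent.

SQL:
SELECT a.title, b.name AS agent
FROM tickets a
LEFT JOIN agents b ON a.agent_id = b.id

Result:
title        | agent
-------------+------
Missing icon | Dana 
Stale cache  | Ivan 
Null pointer | NULL 
Export error | Grace
Memory leak  | NULL 


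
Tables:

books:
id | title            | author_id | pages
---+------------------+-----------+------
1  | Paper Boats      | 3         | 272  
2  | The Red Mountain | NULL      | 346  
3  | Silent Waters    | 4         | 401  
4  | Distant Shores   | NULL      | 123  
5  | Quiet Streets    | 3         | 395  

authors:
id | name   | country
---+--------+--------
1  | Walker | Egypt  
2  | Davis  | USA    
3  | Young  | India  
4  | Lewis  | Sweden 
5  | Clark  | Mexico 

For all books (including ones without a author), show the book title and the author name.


LEFT JOIN keeps every row from books (the left table); where author_id has no match in authors, the author columns become NULL. Walk through each book:
  - book 1 (Paper Boats): author_id=3 -> matches Young
  - book 2 (The Red Mountain): author_id=NULL, no match -> kept with NULL
  - book 3 (Silent Waters): author_id=4 -> matches Lewis
  - book 4 (Distant Shores): author_id=NULL, no match -> kept with NULL
  - book 5 (Quiet Streets): author_id=3 -> matches Young
All 5 rows appear; 2 have NULL author.

SQL:
SELECT a.title, b.name AS author
FROM books a
LEFT JOIN authors b ON a.author_id = b.id

Result:
title            | author
-----------------+-------
Paper Boats      | Young 
The Red Mountain | NULL  
Silent Waters    | Lewis 
Distant Shores   | NULL  
Quiet Streets    | Young 


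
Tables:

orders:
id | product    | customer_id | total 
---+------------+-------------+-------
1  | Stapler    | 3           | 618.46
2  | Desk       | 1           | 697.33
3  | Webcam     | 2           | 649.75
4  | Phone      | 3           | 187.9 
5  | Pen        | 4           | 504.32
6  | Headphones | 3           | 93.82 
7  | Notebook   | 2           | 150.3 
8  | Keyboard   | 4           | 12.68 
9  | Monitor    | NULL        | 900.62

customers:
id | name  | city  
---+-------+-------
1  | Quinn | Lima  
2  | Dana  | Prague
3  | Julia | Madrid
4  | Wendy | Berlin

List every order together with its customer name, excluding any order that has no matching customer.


INNER JOIN keeps only orders rows whose customer_id matches an id in customers. Walk through each order:
  - order 1 (Stapler): customer_id=3 -> matches Julia
  - order 2 (Desk): customer_id=1 -> matches Quinn
  - order 3 (Webcam): customer_id=2 -> matches Dana
  - order 4 (Phone): customer_id=3 -> matches Julia
  - order 5 (Pen): customer_id=4 -> matches Wendy
  - order 6 (Headphones): customer_id=3 -> matches Julia
  - order 7 (Notebook): customer_id=2 -> matches Dana
  - order 8 (Keyboard): customer_id=4 -> matches Wendy
  - order 9 (Monitor): customer_id=NULL, no match -> dropped
So 1 of 9 rows is dropped.

SQL:
SELECT a.product, b.name AS customer
FROM orders a
INNER JOIN customers b ON a.customer_id = b.id

Result:
product    | customer
-----------+---------
Stapler    | Julia   
Desk       | Quinn   
Webcam     | Dana    
Phone      | Julia   
Pen        | Wendy   
Headphones | Julia   
Notebook   | Dana    
Keyboard   | Wendy   


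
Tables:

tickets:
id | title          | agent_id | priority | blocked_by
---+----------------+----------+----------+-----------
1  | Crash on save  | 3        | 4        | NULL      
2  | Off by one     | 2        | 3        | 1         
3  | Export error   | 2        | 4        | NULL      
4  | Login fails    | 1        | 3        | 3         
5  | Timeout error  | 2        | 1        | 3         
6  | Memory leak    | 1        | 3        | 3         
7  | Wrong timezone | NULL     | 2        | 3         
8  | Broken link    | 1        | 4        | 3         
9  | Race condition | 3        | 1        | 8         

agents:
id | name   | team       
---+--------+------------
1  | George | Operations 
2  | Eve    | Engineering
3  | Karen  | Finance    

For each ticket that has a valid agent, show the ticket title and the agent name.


INNER JOIN keeps only tickets rows whose agent_id matches an id in agents. Walk through each ticket:
  - ticket 1 (Crash on save): agent_id=3 -> matches Karen
  - ticket 2 (Off by one): agent_id=2 -> matches Eve
  - ticket 3 (Export error): agent_id=2 -> matches Eve
  - ticket 4 (Login fails): agent_id=1 -> matches George
  - ticket 5 (Timeout error): agent_id=2 -> matches Eve
  - ticket 6 (Memory leak): agent_id=1 -> matches George
  - ticket 7 (Wrong timezone): agent_id=NULL, no match -> dropped
  - ticket 8 (Broken link): agent_id=1 -> matches George
  - ticket 9 (Race condition): agent_id=3 -> matches Karen
So 1 of 9 rows is dropped.

SQL:
SELECT a.title, b.name AS agent
FROM tickets a
INNER JOIN agents b ON a.agent_id = b.id

Result:
title          | agent 
---------------+-------
Crash on save  | Karen 
Off by one     | Eve   
Export error   | Eve   
Login fails    | George
Timeout error  | Eve   
Memory leak    | George
Broken link    | George
Race condition | Karen 


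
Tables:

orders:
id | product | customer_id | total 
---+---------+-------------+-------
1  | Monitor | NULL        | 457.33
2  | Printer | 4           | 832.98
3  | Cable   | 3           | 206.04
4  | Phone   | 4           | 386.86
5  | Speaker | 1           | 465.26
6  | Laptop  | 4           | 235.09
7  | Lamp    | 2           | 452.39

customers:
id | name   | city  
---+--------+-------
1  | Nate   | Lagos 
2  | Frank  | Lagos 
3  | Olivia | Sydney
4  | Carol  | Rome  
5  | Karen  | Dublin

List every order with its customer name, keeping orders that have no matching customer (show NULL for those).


LEFT JOIN keeps every row from orders (the left table); where customer_id has no match in customers, the customer columns become NULL. Walk through each order:
  - order 1 (Monitor): customer_id=NULL, no match -> kept with NULL
  - order 2 (Printer): customer_id=4 -> matches Carol
  - order 3 (Cable): customer_id=3 -> matches Olivia
  - order 4 (Phone): customer_id=4 -> matches Carol
  - order 5 (Speaker): customer_id=1 -> matches Nate
  - order 6 (Laptop): customer_id=4 -> matches Carol
  - order 7 (Lamp): customer_id=2 -> matches Frank
All 7 rows appear; 1 has NULL customer.

SQL:
SELECT a.product, b.name AS customer
FROM orders a
LEFT JOIN customers b ON a.customer_id = b.id

Result:
product | customer
--------+---------
Monitor | NULL    
Printer | Carol   
Cable   | Olivia  
Phone   | Carol   
Speaker | Nate    
Laptop  | Carol   
Lamp    | Frank   


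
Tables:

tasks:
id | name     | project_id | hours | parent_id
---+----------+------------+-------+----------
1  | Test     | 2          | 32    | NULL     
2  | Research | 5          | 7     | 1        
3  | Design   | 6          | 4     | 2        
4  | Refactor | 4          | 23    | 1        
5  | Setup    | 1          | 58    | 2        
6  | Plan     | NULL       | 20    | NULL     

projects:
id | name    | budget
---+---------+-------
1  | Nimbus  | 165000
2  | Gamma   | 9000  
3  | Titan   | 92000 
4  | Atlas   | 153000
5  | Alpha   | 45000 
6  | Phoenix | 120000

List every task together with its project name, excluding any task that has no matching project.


INNER JOIN keeps only tasks rows whose project_id matches an id in projects. Walk through each task:
  - task 1 (Test): project_id=2 -> matches Gamma
  - task 2 (Research): project_id=5 -> matches Alpha
  - task 3 (Design): project_id=6 -> matches Phoenix
  - task 4 (Refactor): project_id=4 -> matches Atlas
  - task 5 (Setup): project_id=1 -> matches Nimbus
  - task 6 (Plan): project_id=NULL, no match -> dropped
So 1 of 6 rows is dropped.

SQL:
SELECT a.name, b.name AS project
FROM tasks a
INNER JOIN projects b ON a.project_id = b.id

Result:
name     | project
---------+--------
Test     | Gamma  
Research | Alpha  
Design   | Phoenix
Refactor | Atlas  
Setup    | Nimbus 


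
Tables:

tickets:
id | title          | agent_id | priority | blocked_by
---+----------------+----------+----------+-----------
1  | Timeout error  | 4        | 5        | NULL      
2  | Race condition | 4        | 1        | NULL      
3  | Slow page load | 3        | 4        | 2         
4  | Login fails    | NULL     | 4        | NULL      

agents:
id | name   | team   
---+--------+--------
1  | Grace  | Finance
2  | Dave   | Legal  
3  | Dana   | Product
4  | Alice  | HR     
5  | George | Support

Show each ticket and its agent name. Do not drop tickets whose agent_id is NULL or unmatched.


LEFT JOIN keeps every row from tickets (the left table); where agent_id has no match in agents, the agent columns become NULL. Walk through each ticket:
  - ticket 1 (Timeout error): agent_id=4 -> matches Alice
  - ticket 2 (Race condition): agent_id=4 -> matches Alice
  - ticket 3 (Slow page load): agent_id=3 -> matches Dana
  - ticket 4 (Login fails): agent_id=NULL, no match -> kept with NULL
All 4 rows appear; 1 has NULL agent.

SQL:
SELECT a.title, b.name AS agent
FROM tickets a
LEFT JOIN agents b ON a.agent_id = b.id

Result:
title          | agent
---------------+------
Timeout error  | Alice
Race condition | Alice
Slow page load | Dana 
Login fails    | NULL 


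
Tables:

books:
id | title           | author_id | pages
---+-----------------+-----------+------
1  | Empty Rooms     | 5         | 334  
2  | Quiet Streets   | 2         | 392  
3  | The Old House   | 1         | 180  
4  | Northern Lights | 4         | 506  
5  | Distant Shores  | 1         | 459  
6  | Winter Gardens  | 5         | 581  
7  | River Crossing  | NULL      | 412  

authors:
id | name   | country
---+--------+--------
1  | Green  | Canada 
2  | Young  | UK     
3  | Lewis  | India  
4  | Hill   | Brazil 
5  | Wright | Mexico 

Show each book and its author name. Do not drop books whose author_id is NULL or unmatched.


LEFT JOIN keeps every row from books (the left table); where author_id has no match in authors, the author columns become NULL. Walk through each book:
  - book 1 (Empty Rooms): author_id=5 -> matches Wright
  - book 2 (Quiet Streets): author_id=2 -> matches Young
  - book 3 (The Old House): author_id=1 -> matches Green
  - book 4 (Northern Lights): author_id=4 -> matches Hill
  - book 5 (Distant Shores): author_id=1 -> matches Green
  - book 6 (Winter Gardens): author_id=5 -> matches Wright
  - book 7 (River Crossing): author_id=NULL, no match -> kept with NULL
All 7 rows appear; 1 has NULL author.

SQL:
SELECT a.title, b.name AS author
FROM books a
LEFT JOIN authors b ON a.author_id = b.id

Result:
title           | author
----------------+-------
Empty Rooms     | Wright
Quiet Streets   | Young 
The Old House   | Green 
Northern Lights | Hill  
Distant Shores  | Green 
Winter Gardens  | Wright
River Crossing  | NULL  


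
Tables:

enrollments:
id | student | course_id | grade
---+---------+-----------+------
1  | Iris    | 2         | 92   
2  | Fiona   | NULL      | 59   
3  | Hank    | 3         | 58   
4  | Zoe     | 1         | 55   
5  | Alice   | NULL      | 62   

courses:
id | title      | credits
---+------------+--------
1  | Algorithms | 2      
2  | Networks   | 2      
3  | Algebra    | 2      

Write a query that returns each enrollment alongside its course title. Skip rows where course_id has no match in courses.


INNER JOIN keeps only enrollments rows whose course_id matches an id in courses. Walk through each enrollment:
  - enrollment 1 (Iris): course_id=2 -> matches Networks
  - enrollment 2 (Fiona): course_id=NULL, no match -> dropped
  - enrollment 3 (Hank): course_id=3 -> matches Algebra
  - enrollment 4 (Zoe): course_id=1 -> matches Algorithms
  - enrollment 5 (Alice): course_id=NULL, no match -> dropped
So 2 of 5 rows are dropped.

SQL:
SELECT a.student, b.title AS course
FROM enrollments a
INNER JOIN courses b ON a.course_id = b.id

Result:
student | course    
--------+-----------
Iris    | Networks  
Hank    | Algebra   
Zoe     | Algorithms


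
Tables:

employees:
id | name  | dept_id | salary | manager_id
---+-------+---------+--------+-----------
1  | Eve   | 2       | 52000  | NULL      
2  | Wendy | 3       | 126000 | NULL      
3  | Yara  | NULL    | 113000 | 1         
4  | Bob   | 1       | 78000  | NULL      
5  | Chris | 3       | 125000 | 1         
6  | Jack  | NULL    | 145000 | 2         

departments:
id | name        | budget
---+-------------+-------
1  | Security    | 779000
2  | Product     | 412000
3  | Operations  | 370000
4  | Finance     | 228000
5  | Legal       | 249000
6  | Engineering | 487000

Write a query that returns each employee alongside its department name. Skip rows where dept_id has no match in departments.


INNER JOIN keeps only employees rows whose dept_id matches an id in departments. Walk through each employee:
  - employee 1 (Eve): dept_id=2 -> matches Product
  - employee 2 (Wendy): dept_id=3 -> matches Operations
  - employee 3 (Yara): dept_id=NULL, no match -> dropped
  - employee 4 (Bob): dept_id=1 -> matches Security
  - employee 5 (Chris): dept_id=3 -> matches Operations
  - employee 6 (Jack): dept_id=NULL, no match -> dropped
So 2 of 6 rows are dropped.

SQL:
SELECT a.name, b.name AS department
FROM employees a
INNER JOIN departments b ON a.dept_id = b.id

Result:
name  | department
------+-----------
Eve   | Product   
Wendy | Operations
Bob   | Security  
Chris | Operations


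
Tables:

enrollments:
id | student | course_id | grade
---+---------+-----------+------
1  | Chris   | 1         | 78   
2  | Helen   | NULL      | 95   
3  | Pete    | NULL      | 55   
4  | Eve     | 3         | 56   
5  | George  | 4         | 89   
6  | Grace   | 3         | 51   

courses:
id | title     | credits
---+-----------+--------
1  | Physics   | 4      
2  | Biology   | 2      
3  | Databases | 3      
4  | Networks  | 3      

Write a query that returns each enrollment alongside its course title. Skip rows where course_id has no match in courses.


INNER JOIN keeps only enrollments rows whose course_id matches an id in courses. Walk through each enrollment:
  - enrollment 1 (Chris): course_id=1 -> matches Physics
  - enrollment 2 (Helen): course_id=NULL, no match -> dropped
  - enrollment 3 (Pete): course_id=NULL, no match -> dropped
  - enrollment 4 (Eve): course_id=3 -> matches Databases
  - enrollment 5 (George): course_id=4 -> matches Networks
  - enrollment 6 (Grace): course_id=3 -> matches Databases
So 2 of 6 rows are dropped.

SQL:
SELECT a.student, b.title AS course
FROM enrollments a
INNER JOIN courses b ON a.course_id = b.id

Result:
student | course   
--------+----------
Chris   | Physics  
Eve     | Databases
George  | Networks 
Grace   | Databases


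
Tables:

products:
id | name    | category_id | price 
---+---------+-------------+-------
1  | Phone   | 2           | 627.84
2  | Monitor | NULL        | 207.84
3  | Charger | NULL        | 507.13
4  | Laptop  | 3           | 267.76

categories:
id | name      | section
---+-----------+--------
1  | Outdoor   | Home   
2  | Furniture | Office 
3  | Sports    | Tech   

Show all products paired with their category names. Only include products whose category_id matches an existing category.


INNER JOIN keeps only products rows whose category_id matches an id in categories. Walk through each product:
  - product 1 (Phone): category_id=2 -> matches Furniture
  - product 2 (Monitor): category_id=NULL, no match -> dropped
  - product 3 (Charger): category_id=NULL, no match -> dropped
  - product 4 (Laptop): category_id=3 -> matches Sports
So 2 of 4 rows are dropped.

SQL:
SELECT a.name, b.name AS category
FROM products a
INNER JOIN categories b ON a.category_id = b.id

Result:
name   | category 
-------+----------
Phone  | Furniture
Laptop | Sports   


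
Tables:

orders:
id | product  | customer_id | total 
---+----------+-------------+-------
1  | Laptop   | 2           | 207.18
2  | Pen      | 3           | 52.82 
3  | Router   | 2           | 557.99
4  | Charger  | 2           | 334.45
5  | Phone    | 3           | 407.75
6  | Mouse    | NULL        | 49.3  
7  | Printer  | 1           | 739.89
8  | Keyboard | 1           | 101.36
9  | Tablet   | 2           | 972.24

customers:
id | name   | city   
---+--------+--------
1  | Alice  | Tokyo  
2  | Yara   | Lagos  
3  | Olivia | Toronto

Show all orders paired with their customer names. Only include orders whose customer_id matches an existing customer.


INNER JOIN keeps only orders rows whose customer_id matches an id in customers. Walk through each order:
  - order 1 (Laptop): customer_id=2 -> matches Yara
  - order 2 (Pen): customer_id=3 -> matches Olivia
  - order 3 (Router): customer_id=2 -> matches Yara
  - order 4 (Charger): customer_id=2 -> matches Yara
  - order 5 (Phone): customer_id=3 -> matches Olivia
  - order 6 (Mouse): customer_id=NULL, no match -> dropped
  - order 7 (Printer): customer_id=1 -> matches Alice
  - order 8 (Keyboard): customer_id=1 -> matches Alice
  - order 9 (Tablet): customer_id=2 -> matches Yara
So 1 of 9 rows is dropped.

SQL:
SELECT a.product, b.name AS customer
FROM orders a
INNER JOIN customers b ON a.customer_id = b.id

Result:
product  | customer
---------+---------
Laptop   | Yara    
Pen      | Olivia  
Router   | Yara    
Charger  | Yara    
Phone    | Olivia  
Printer  | Alice   
Keyboard | Alice   
Tablet   | Yara    


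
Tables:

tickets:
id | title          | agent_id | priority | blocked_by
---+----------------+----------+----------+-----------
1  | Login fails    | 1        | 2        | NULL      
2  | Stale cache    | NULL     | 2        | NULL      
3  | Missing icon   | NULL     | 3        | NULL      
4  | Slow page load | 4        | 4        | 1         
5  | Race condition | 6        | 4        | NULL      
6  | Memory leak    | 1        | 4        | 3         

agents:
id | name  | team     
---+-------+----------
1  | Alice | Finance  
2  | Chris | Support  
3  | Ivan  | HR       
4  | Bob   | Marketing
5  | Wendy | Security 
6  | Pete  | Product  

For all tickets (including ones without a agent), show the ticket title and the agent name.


LEFT JOIN keeps every row from tickets (the left table); where agent_id has no match in agents, the agent columns become NULL. Walk through each ticket:
  - ticket 1 (Login fails): agent_id=1 -> matches Alice
  - ticket 2 (Stale cache): agent_id=NULL, no match -> kept with NULL
  - ticket 3 (Missing icon): agent_id=NULL, no match -> kept with NULL
  - ticket 4 (Slow page load): agent_id=4 -> matches Bob
  - ticket 5 (Race condition): agent_id=6 -> matches Pete
  - ticket 6 (Memory leak): agent_id=1 -> matches Alice
All 6 rows appear; 2 have NULL agent.

SQL:
SELECT a.title, b.name AS agent
FROM tickets a
LEFT JOIN agents b ON a.agent_id = b.id

Result:
title          | agent
---------------+------
Login fails    | Alice
Stale cache    | NULL 
Missing icon   | NULL 
Slow page load | Bob  
Race condition | Pete 
Memory leak    | Alice
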